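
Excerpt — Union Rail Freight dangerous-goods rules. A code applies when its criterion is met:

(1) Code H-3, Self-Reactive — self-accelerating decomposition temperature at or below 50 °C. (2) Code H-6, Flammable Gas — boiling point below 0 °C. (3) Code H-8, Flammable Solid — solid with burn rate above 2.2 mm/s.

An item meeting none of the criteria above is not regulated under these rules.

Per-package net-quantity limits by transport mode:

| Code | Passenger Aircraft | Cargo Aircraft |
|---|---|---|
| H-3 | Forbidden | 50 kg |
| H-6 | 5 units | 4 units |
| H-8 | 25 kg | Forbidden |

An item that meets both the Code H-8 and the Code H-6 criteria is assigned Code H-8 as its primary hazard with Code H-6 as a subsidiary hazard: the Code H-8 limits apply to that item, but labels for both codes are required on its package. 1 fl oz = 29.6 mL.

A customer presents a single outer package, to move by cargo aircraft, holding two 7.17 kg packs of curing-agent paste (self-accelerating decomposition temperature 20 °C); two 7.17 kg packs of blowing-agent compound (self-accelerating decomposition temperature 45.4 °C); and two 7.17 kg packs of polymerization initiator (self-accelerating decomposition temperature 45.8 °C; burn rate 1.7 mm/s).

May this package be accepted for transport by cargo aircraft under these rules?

Yes

Curing-agent paste: self-accelerating decomposition temperature 20 °C ≤ 50 °C → Code H-3 (Self-Reactive).
Blowing-agent compound: self-accelerating decomposition temperature 45.4 °C ≤ 50 °C → Code H-3 (Self-Reactive).
The polymerization initiator has self-accelerating decomposition temperature 45.8 °C, which is ≤ 50 °C, so it is Code H-3 (Self-Reactive).
Total Code H-3: (two 7.17 kg packs = 14.34 kg) + (two 7.17 kg packs = 14.34 kg) + (two 7.17 kg packs = 14.34 kg) = 43.02 kg.
That is within the Code H-3 cargo aircraft limit of 50 kg.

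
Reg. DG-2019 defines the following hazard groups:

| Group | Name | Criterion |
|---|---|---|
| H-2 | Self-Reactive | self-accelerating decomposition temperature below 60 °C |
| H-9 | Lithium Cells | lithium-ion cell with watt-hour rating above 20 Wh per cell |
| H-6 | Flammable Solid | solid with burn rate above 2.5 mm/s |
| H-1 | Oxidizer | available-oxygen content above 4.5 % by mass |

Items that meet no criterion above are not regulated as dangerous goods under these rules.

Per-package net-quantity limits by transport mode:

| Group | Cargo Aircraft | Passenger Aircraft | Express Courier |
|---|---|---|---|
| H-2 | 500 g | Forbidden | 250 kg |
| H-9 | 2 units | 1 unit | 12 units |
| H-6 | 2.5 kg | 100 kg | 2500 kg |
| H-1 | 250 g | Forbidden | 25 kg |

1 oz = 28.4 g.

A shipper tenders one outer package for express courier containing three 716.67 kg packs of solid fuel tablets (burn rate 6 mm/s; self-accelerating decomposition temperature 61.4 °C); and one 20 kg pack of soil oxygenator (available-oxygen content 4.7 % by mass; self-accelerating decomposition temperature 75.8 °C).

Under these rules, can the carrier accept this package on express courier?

The solid fuel tablets have burn rate 6 mm/s, which is > 2.5 mm/s, so they are Group H-6 (Flammable Solid).
Soil oxygenator: available-oxygen content 4.7 % by mass > 4.5 % by mass → Group H-1 (Oxidizer).
Group H-1 quantity: 20 kg.
20 kg ≤ 25 kg (express courier limit, Group H-1) — within limit.
Group H-6 quantity: three 716.67 kg packs = 2150.01 kg.
That is within the Group H-6 express courier limit of 2500 kg.
Every hazard group is within its express courier limit and no segregation rule is violated.

Yes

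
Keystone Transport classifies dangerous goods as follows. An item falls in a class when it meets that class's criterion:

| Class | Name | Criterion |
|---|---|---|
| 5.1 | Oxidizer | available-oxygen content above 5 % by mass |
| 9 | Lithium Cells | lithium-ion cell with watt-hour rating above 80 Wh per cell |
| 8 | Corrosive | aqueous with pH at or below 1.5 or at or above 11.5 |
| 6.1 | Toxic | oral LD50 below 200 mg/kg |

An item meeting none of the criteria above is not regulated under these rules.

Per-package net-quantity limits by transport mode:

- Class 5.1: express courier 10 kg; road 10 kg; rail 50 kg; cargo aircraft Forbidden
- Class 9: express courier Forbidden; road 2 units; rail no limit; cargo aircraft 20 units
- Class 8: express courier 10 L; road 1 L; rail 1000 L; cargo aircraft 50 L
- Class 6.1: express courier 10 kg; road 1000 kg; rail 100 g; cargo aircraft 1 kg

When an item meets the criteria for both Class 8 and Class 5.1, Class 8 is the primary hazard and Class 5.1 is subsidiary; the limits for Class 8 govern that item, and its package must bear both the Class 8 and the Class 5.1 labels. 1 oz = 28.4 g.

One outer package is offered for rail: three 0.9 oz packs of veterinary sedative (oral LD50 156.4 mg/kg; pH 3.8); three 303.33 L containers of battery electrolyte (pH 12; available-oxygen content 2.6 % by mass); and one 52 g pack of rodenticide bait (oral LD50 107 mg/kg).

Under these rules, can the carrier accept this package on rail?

Oral LD50 156.4 mg/kg meets the Class 6.1 criterion (Toxic), so the veterinary sedative is Class 6.1.
Battery electrolyte: pH 12 ≥ 11.5 → Class 8 (Corrosive).
The rodenticide bait has oral LD50 107 mg/kg, which is < 200 mg/kg, so it is Class 6.1 (Toxic).
Total Class 6.1: (three 0.9 oz packs = 76.68 g) + 52 g = 128.68 g.
128.68 g > 100 g (rail limit, Class 6.1) — over the limit.
Class 8 quantity: three 303.33 L containers = 909.99 L.
That is within the Class 8 rail limit of 1000 L.

No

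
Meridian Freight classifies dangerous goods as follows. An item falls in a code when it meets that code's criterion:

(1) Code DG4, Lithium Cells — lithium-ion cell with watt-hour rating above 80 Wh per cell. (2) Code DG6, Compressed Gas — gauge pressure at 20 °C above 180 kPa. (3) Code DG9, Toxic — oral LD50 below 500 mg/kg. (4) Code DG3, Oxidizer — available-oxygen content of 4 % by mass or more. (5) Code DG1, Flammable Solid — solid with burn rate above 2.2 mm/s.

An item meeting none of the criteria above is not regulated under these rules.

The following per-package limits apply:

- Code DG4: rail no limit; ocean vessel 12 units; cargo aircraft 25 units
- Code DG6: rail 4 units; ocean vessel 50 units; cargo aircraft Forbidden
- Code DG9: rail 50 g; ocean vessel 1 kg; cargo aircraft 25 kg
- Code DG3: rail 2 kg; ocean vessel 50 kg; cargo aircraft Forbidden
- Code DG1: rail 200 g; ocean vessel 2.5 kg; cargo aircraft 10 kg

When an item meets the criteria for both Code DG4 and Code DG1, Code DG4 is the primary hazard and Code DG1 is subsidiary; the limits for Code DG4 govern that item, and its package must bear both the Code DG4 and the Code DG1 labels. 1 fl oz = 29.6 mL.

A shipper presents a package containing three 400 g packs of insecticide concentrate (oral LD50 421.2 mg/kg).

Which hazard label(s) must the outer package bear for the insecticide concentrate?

Code DG9

The insecticide concentrate has oral LD50 421.2 mg/kg, which is < 500 mg/kg, so it is Code DG9 (Toxic).
Only the Code DG9 label is required.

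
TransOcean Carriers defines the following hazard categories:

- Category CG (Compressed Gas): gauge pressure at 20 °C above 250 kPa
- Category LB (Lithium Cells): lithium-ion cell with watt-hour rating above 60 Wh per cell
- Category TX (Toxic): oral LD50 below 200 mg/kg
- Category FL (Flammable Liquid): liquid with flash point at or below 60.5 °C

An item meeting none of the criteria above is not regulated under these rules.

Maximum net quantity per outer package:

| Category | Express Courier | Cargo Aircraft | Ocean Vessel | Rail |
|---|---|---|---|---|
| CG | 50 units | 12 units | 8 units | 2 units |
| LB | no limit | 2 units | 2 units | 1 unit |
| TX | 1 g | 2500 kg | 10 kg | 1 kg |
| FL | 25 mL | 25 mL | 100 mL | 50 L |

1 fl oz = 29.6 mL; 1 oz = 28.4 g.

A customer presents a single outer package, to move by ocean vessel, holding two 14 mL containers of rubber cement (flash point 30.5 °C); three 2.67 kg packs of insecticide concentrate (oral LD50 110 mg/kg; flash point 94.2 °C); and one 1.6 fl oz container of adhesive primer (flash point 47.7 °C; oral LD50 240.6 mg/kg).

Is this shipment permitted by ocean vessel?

Yes

The rubber cement has flash point 30.5 °C, which is ≤ 60.5 °C, so it is Category FL (Flammable Liquid).
Oral LD50 110 mg/kg meets the Category TX criterion (Toxic), so the insecticide concentrate is Category TX.
The adhesive primer has flash point 47.7 °C, which is ≤ 60.5 °C, so it is Category FL (Flammable Liquid).
Category FL net quantity: (two 14 mL containers = 28 mL) + (one 1.6 fl oz container = 47.36 mL) = 75.36 mL.
75.36 mL is within the ocean vessel limit of 100 mL for Category FL.
Category TX quantity: three 2.67 kg packs = 8.01 kg.
8.01 kg ≤ 10 kg (ocean vessel limit, Category TX) — within limit.
Every hazard category is within its ocean vessel limit and no segregation rule is violated.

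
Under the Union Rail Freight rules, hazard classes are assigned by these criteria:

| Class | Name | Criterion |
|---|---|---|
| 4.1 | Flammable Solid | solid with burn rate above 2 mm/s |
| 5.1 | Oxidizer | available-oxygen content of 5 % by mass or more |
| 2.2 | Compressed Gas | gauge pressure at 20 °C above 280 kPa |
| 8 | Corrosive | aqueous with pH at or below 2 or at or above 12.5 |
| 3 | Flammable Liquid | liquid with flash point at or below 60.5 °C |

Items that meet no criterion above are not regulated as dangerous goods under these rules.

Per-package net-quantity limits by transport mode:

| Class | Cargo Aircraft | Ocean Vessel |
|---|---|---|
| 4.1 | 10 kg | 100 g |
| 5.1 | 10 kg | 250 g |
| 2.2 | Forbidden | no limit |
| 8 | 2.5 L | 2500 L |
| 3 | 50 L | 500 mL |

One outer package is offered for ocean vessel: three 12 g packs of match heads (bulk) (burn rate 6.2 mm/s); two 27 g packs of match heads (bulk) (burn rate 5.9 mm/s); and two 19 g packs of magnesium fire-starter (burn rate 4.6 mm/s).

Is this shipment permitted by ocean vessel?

No

With burn rate 6.2 mm/s (> 2 mm/s), the match heads (bulk) fall in Class 4.1.
With burn rate 5.9 mm/s (> 2 mm/s), the match heads (bulk) fall in Class 4.1.
Burn rate 4.6 mm/s meets the Class 4.1 criterion (Flammable Solid), so the magnesium fire-starter is Class 4.1.
Class 4.1 net quantity: (three 12 g packs = 36 g) + (two 27 g packs = 54 g) + (two 19 g packs = 38 g) = 128 g.
128 g exceeds the ocean vessel limit of 100 g for Class 4.1.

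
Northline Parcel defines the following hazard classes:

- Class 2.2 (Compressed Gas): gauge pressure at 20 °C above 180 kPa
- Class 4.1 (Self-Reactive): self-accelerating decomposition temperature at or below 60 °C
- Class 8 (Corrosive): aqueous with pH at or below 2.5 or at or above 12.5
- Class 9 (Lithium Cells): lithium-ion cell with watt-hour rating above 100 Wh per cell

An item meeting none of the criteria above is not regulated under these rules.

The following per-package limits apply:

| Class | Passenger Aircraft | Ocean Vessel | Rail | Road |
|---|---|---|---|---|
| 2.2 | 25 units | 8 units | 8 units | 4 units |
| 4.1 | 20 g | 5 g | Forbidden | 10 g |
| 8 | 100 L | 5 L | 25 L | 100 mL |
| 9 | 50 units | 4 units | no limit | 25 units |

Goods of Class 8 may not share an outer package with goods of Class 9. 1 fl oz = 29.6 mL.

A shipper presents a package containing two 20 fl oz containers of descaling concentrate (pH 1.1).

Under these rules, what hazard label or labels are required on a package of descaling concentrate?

With pH 1.1 (≤ 2.5), the descaling concentrate falls in Class 8.
Only the Class 8 label is required.

Class 8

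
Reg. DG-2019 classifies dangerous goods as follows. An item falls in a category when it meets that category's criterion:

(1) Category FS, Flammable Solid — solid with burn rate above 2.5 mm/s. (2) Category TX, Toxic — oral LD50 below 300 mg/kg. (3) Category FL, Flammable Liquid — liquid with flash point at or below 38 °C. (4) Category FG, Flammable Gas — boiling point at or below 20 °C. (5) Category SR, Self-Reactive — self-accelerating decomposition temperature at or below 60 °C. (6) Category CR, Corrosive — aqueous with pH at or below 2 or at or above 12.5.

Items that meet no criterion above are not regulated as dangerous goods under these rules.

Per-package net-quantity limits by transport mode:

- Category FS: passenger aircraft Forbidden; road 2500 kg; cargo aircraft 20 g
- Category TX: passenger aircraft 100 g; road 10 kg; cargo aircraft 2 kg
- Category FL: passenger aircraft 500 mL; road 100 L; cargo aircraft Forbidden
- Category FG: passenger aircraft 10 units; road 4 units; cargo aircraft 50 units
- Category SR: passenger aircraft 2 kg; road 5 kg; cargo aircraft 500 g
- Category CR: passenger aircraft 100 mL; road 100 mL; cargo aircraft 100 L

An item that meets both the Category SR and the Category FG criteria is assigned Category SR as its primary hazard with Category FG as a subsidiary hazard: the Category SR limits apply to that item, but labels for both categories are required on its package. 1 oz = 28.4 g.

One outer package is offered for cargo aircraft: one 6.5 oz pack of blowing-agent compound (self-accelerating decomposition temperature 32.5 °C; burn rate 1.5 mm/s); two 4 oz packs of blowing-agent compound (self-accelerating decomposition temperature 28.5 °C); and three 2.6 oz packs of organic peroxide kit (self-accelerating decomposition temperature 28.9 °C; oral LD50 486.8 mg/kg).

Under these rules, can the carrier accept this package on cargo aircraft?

No

The blowing-agent compound has self-accelerating decomposition temperature 32.5 °C, which is ≤ 60 °C, so it is Category SR (Self-Reactive).
Blowing-agent compound: self-accelerating decomposition temperature 28.5 °C ≤ 60 °C → Category SR (Self-Reactive).
With self-accelerating decomposition temperature 28.9 °C (≤ 60 °C), the organic peroxide kit falls in Category SR.
Total Category SR: (one 6.5 oz pack = 184.6 g) + (two 4 oz packs = 227.2 g) + (three 2.6 oz packs = 221.52 g) = 633.32 g.
633.32 g > 500 g (cargo aircraft limit, Category SR) — over the limit.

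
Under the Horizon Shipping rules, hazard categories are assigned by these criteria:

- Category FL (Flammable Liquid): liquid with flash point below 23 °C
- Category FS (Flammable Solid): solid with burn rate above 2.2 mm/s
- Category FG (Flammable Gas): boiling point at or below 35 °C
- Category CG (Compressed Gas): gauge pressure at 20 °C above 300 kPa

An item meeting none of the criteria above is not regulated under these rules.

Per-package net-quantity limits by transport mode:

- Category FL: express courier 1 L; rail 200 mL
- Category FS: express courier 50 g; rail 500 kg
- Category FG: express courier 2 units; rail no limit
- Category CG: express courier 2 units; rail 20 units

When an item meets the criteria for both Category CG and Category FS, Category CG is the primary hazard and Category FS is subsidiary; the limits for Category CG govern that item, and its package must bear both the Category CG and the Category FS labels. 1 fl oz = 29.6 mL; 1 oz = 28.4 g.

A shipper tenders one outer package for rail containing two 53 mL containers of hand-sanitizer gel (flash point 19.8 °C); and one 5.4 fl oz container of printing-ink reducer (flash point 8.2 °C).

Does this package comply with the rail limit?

Flash point 19.8 °C meets the Category FL criterion (Flammable Liquid), so the hand-sanitizer gel is Category FL.
Printing-ink reducer: flash point 8.2 °C < 23 °C → Category FL (Flammable Liquid).
Total Category FL: (two 53 mL containers = 106 mL) + (one 5.4 fl oz container = 159.84 mL) = 265.84 mL.
265.84 mL exceeds the rail limit of 200 mL for Category FL.

No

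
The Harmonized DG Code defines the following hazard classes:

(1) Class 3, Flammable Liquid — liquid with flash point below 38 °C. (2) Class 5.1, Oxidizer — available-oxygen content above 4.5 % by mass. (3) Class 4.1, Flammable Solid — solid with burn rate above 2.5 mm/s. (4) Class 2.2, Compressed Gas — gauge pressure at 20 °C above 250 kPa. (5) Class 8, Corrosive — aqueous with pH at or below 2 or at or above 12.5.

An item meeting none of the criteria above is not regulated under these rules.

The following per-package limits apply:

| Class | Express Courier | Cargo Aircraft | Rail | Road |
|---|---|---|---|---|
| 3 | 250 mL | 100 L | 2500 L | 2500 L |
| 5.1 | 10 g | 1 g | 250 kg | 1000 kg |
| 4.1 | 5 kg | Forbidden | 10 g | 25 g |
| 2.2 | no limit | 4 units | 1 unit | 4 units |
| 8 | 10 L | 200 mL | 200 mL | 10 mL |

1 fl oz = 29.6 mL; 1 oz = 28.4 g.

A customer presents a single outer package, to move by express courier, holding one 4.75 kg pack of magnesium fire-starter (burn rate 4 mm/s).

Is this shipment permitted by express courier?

With burn rate 4 mm/s (> 2.5 mm/s), the magnesium fire-starter falls in Class 4.1.
Class 4.1 quantity: 4.75 kg.
That is within the Class 4.1 express courier limit of 5 kg.

Yes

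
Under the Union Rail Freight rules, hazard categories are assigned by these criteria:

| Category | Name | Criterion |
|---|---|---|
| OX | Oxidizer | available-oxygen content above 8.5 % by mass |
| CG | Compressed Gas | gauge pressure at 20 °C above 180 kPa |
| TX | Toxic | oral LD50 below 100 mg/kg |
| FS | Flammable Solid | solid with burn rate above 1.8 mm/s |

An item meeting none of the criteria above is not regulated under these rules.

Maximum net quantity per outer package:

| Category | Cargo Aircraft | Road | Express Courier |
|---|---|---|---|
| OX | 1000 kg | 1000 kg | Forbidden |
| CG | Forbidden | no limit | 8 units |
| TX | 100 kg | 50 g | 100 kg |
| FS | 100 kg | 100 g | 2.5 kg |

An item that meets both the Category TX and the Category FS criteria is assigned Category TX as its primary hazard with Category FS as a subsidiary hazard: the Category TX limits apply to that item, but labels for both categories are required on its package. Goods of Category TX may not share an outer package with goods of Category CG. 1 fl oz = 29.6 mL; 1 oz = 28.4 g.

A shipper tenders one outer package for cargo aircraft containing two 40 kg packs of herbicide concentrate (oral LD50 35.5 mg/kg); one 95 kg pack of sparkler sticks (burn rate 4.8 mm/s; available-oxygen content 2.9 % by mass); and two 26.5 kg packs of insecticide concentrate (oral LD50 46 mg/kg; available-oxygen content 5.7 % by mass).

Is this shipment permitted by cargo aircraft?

Herbicide concentrate: oral LD50 35.5 mg/kg < 100 mg/kg → Category TX (Toxic).
With burn rate 4.8 mm/s (> 1.8 mm/s), the sparkler sticks fall in Category FS.
The insecticide concentrate has oral LD50 46 mg/kg, which is < 100 mg/kg, so it is Category TX (Toxic).
Category TX net quantity: (two 40 kg packs = 80 kg) + (two 26.5 kg packs = 53 kg) = 133 kg.
133 kg > 100 kg (cargo aircraft limit, Category TX) — over the limit.
Category FS quantity: 95 kg.
That is within the Category FS cargo aircraft limit of 100 kg.
The segregation rule (Category TX with Category CG) does not apply to Category TX with Category FS.

No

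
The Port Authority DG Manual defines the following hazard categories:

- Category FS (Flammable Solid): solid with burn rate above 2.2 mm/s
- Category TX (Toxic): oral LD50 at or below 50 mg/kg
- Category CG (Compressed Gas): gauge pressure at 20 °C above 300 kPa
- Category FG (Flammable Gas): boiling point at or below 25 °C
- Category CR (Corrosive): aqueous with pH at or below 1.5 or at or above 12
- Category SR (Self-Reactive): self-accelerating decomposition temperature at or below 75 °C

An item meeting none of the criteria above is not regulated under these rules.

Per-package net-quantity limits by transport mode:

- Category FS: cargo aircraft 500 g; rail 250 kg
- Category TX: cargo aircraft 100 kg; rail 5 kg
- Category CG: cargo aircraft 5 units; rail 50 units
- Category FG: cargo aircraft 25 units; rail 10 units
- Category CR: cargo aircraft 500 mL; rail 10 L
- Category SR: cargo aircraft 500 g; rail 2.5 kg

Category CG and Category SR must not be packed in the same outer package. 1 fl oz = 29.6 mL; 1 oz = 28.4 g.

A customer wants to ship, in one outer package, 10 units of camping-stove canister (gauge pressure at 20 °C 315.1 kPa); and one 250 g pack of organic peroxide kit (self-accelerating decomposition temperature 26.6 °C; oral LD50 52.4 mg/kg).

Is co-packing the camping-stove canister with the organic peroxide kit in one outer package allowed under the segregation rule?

No

Gauge pressure at 20 °C 315.1 kPa meets the Category CG criterion (Compressed Gas), so the camping-stove canister is Category CG.
With self-accelerating decomposition temperature 26.6 °C (≤ 75 °C), the organic peroxide kit falls in Category SR.
Category CG and Category SR may not share an outer package.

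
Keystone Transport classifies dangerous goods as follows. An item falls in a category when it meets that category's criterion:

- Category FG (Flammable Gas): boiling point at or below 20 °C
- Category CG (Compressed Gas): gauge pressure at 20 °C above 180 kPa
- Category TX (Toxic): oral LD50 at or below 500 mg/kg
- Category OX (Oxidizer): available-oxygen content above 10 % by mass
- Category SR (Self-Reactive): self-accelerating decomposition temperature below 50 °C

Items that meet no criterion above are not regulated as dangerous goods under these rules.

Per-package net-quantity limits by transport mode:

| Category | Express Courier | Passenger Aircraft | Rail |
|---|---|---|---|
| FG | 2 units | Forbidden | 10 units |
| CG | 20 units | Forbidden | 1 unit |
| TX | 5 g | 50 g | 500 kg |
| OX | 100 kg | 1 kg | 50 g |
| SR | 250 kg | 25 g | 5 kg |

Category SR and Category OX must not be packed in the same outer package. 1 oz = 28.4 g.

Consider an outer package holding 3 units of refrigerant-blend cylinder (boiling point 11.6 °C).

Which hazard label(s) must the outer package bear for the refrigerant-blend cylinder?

Category FG

Boiling point 11.6 °C meets the Category FG criterion (Flammable Gas), so the refrigerant-blend cylinder is Category FG.
Only the Category FG label is required.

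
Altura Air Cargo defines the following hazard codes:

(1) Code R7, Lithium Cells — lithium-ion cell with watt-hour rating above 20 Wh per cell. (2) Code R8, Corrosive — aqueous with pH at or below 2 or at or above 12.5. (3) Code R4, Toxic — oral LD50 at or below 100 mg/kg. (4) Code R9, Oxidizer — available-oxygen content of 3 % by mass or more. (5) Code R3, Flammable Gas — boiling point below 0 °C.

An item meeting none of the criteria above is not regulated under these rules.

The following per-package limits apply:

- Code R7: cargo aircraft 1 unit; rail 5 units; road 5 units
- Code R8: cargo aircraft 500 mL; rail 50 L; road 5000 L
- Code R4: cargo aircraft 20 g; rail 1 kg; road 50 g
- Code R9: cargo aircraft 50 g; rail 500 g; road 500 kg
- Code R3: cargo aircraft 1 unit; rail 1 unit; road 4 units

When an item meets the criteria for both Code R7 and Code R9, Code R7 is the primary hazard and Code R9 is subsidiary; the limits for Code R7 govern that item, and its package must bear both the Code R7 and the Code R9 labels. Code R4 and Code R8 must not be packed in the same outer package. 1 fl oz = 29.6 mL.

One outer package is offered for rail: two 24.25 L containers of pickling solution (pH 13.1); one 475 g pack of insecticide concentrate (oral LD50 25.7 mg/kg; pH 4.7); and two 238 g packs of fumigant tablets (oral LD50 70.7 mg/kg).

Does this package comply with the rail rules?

No

The pickling solution has pH 13.1, which is ≥ 12.5, so it is Code R8 (Corrosive).
The insecticide concentrate has oral LD50 25.7 mg/kg, which is ≤ 100 mg/kg, so it is Code R4 (Toxic).
Fumigant tablets: oral LD50 70.7 mg/kg ≤ 100 mg/kg → Code R4 (Toxic).
Code R4 net quantity: 475 g + (two 238 g packs = 476 g) = 951 g.
951 g ≤ 1 kg (rail limit, Code R4) — within limit.
Code R8 quantity: two 24.25 L containers = 48.5 L.
48.5 L is within the rail limit of 50 L for Code R8.
Code R4 and Code R8 may not share an outer package.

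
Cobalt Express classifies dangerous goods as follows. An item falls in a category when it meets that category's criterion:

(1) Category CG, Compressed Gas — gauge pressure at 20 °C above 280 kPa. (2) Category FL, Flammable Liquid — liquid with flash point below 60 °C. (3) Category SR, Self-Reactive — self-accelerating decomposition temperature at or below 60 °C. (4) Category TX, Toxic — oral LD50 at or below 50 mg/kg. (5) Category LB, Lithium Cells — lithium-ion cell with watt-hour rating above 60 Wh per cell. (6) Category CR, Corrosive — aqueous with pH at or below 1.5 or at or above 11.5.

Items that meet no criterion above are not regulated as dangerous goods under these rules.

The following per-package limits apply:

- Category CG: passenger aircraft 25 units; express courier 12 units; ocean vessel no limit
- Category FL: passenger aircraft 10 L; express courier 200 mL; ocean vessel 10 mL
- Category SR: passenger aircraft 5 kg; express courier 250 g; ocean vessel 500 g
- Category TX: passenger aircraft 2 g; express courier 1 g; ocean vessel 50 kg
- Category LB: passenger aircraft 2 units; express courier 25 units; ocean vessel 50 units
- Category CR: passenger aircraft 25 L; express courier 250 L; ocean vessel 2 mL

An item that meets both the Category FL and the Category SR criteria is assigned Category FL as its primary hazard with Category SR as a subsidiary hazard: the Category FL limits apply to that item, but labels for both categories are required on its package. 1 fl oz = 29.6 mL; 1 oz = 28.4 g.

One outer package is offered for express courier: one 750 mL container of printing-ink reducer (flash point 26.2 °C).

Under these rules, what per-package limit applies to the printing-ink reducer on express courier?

200 mL

With flash point 26.2 °C (< 60 °C), the printing-ink reducer falls in Category FL.
The express courier limit for Category FL is 200 mL.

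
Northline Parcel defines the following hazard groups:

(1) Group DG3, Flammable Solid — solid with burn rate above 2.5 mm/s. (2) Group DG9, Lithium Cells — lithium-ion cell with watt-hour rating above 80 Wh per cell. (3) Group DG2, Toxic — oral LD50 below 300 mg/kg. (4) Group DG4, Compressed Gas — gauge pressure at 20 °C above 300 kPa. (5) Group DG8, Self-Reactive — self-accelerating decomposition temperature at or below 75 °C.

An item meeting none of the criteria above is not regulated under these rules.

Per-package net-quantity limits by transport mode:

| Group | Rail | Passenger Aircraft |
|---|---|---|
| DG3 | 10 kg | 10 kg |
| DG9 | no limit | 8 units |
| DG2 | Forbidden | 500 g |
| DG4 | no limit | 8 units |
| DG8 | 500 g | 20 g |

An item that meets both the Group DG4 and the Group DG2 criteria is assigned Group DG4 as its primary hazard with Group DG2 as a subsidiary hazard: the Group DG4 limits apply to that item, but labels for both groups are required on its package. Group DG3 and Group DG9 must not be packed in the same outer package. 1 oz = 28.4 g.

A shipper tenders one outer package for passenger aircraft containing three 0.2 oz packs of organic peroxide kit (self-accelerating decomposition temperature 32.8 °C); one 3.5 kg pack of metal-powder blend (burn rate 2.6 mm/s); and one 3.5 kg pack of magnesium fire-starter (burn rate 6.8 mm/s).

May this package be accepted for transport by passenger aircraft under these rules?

Self-accelerating decomposition temperature 32.8 °C meets the Group DG8 criterion (Self-Reactive), so the organic peroxide kit is Group DG8.
The metal-powder blend has burn rate 2.6 mm/s, which is > 2.5 mm/s, so it is Group DG3 (Flammable Solid).
Magnesium fire-starter: burn rate 6.8 mm/s > 2.5 mm/s → Group DG3 (Flammable Solid).
Group DG3 net quantity: 3.5 kg + 3.5 kg = 7 kg.
7 kg is within the passenger aircraft limit of 10 kg for Group DG3.
Group DG8 quantity: three 0.2 oz packs = 17.04 g.
17.04 g ≤ 20 g (passenger aircraft limit, Group DG8) — within limit.
The segregation rule (Group DG3 with Group DG9) does not apply to Group DG3 with Group DG8.
Every hazard group is within its passenger aircraft limit and no segregation rule is violated.

Yes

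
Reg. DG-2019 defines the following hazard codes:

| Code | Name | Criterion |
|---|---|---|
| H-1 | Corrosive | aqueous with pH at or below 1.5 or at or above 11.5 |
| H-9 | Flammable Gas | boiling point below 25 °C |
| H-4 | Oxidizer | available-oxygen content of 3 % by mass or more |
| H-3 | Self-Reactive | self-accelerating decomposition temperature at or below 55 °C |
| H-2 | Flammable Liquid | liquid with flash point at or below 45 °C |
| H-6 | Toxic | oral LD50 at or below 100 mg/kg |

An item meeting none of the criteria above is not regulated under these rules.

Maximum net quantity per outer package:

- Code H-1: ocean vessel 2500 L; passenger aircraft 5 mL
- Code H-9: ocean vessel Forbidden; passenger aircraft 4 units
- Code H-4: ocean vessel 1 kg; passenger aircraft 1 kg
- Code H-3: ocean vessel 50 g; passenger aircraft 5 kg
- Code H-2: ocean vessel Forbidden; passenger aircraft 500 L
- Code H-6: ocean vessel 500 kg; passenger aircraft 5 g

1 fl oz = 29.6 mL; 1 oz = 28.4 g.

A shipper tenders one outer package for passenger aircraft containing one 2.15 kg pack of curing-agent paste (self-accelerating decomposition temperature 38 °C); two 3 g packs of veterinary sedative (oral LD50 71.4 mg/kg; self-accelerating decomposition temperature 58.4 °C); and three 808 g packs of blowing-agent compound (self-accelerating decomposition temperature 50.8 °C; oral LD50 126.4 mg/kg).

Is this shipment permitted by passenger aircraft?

Self-accelerating decomposition temperature 38 °C meets the Code H-3 criterion (Self-Reactive), so the curing-agent paste is Code H-3.
The veterinary sedative has oral LD50 71.4 mg/kg, which is ≤ 100 mg/kg, so it is Code H-6 (Toxic).
Blowing-agent compound: self-accelerating decomposition temperature 50.8 °C ≤ 55 °C → Code H-3 (Self-Reactive).
Total Code H-3: 2.15 kg + (three 808 g packs = 2.424 kg) = 4.574 kg.
4.574 kg ≤ 5 kg (passenger aircraft limit, Code H-3) — within limit.
Code H-6 quantity: two 3 g packs = 6 g.
That exceeds the Code H-6 passenger aircraft limit of 5 g.

No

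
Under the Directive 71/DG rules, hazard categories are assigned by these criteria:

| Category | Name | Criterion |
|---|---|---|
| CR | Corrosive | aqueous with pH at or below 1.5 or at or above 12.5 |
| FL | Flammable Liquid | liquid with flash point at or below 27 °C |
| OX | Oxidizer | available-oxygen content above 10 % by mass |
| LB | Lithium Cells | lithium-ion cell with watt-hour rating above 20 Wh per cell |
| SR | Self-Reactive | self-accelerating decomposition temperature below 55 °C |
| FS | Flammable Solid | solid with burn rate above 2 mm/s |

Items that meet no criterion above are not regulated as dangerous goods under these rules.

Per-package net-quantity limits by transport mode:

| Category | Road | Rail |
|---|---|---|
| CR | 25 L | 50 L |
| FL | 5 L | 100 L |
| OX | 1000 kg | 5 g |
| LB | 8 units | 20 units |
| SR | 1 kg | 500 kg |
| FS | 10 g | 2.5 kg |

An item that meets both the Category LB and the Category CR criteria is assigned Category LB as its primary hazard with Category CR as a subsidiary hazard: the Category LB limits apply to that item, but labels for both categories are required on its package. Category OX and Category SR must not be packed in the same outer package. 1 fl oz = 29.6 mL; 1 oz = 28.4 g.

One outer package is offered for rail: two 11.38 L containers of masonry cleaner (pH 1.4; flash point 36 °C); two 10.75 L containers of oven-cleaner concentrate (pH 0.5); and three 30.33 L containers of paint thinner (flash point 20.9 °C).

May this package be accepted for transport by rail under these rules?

Yes

pH 1.4 meets the Category CR criterion (Corrosive), so the masonry cleaner is Category CR.
Oven-cleaner concentrate: pH 0.5 ≤ 1.5 → Category CR (Corrosive).
Flash point 20.9 °C meets the Category FL criterion (Flammable Liquid), so the paint thinner is Category FL.
Category FL quantity: three 30.33 L containers = 90.99 L.
90.99 L ≤ 100 L (rail limit, Category FL) — within limit.
Total Category CR: (two 11.38 L containers = 22.76 L) + (two 10.75 L containers = 21.5 L) = 44.26 L.
44.26 L is within the rail limit of 50 L for Category CR.
The segregation rule (Category OX with Category SR) does not apply to Category FL with Category CR.
Every hazard category is within its rail limit and no segregation rule is violated.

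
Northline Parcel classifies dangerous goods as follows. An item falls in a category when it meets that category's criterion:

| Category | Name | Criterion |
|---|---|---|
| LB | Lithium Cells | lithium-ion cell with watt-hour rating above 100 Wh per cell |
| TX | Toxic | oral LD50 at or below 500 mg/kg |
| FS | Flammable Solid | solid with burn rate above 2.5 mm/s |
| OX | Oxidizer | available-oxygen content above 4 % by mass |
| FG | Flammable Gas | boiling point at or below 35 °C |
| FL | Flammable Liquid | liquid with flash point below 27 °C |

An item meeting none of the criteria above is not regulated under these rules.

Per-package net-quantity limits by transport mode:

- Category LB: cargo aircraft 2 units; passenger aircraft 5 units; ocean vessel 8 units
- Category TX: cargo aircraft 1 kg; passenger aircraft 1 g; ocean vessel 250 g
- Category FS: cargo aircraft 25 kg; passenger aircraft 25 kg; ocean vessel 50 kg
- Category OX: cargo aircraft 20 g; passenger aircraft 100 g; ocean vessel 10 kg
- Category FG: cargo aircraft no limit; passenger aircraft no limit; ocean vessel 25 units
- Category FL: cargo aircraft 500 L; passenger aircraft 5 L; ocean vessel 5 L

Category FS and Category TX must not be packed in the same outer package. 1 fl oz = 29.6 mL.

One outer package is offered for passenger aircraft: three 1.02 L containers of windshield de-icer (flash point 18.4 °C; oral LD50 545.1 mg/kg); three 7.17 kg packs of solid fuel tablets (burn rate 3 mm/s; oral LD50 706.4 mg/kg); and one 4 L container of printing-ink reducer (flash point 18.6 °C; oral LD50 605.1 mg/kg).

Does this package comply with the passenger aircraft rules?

No

The windshield de-icer has flash point 18.4 °C, which is < 27 °C, so it is Category FL (Flammable Liquid).
Burn rate 3 mm/s meets the Category FS criterion (Flammable Solid), so the solid fuel tablets are Category FS.
The printing-ink reducer has flash point 18.6 °C, which is < 27 °C, so it is Category FL (Flammable Liquid).
Category FL net quantity: (three 1.02 L containers = 3.06 L) + 4 L = 7.06 L.
7.06 L > 5 L (passenger aircraft limit, Category FL) — over the limit.
Category FS quantity: three 7.17 kg packs = 21.51 kg.
21.51 kg is within the passenger aircraft limit of 25 kg for Category FS.
The segregation rule (Category FS with Category TX) does not apply to Category FL with Category FS.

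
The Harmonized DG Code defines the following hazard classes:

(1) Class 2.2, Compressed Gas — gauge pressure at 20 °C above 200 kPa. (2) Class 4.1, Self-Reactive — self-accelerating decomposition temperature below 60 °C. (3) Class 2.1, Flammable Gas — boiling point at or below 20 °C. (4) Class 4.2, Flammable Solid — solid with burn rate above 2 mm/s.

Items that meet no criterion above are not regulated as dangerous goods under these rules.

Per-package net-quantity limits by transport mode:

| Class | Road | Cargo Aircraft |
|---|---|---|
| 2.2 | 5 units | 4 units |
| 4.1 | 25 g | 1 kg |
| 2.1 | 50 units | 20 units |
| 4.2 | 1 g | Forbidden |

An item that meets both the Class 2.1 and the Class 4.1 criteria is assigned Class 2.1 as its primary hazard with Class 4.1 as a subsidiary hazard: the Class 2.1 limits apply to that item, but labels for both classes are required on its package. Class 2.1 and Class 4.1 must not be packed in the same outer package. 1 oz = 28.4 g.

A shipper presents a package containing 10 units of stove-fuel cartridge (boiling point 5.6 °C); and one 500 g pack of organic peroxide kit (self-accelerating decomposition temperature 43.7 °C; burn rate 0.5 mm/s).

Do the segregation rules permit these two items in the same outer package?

No

With boiling point 5.6 °C (≤ 20 °C), the stove-fuel cartridge falls in Class 2.1.
Organic peroxide kit: self-accelerating decomposition temperature 43.7 °C < 60 °C → Class 4.1 (Self-Reactive).
Class 2.1 and Class 4.1 may not share an outer package.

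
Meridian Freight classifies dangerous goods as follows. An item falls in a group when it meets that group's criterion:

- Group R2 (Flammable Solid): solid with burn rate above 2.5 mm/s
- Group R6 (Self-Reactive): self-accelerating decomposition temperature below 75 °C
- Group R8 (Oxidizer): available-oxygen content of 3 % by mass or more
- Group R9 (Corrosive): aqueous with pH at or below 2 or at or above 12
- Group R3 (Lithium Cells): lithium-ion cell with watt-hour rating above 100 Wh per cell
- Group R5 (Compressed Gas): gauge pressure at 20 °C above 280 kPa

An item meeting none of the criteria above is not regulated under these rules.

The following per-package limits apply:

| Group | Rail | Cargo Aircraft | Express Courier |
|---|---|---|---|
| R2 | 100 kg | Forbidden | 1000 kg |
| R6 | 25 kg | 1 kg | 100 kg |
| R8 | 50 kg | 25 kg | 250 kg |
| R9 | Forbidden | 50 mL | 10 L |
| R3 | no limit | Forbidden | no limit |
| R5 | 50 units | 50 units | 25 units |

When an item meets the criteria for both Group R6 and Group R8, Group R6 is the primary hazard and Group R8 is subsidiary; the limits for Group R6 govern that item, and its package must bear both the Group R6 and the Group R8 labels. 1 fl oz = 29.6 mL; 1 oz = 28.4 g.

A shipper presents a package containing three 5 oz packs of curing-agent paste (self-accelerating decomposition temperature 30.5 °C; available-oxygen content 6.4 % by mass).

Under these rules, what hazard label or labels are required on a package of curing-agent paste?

Group R6 and R8

The curing-agent paste has self-accelerating decomposition temperature 30.5 °C, which is < 75 °C, so it is Group R6 (Self-Reactive).
With available-oxygen content 6.4 % by mass (≥ 3 % by mass), the curing-agent paste falls in Group R8.
By the precedence rule Group R6 is primary and Group R8 is subsidiary, and that rule requires both labels on the package.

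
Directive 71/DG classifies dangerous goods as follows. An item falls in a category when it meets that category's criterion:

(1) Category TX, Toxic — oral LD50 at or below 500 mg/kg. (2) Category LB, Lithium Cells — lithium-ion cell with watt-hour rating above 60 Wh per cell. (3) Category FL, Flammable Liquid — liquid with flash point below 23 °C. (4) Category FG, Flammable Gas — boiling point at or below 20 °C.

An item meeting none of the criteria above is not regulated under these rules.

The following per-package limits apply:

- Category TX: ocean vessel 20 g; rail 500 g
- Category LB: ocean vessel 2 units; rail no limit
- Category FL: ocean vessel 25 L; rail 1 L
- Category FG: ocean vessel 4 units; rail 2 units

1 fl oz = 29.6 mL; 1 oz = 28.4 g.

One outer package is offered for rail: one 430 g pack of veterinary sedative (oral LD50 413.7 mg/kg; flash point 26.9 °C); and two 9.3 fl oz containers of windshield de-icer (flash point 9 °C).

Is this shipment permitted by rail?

Yes

Veterinary sedative: oral LD50 413.7 mg/kg ≤ 500 mg/kg → Category TX (Toxic).
The windshield de-icer has flash point 9 °C, which is < 23 °C, so it is Category FL (Flammable Liquid).
Category TX quantity: 430 g.
That is within the Category TX rail limit of 500 g.
Category FL quantity: two 9.3 fl oz containers = 550.56 mL.
550.56 mL is within the rail limit of 1 L for Category FL.
Every hazard category is within its rail limit and no segregation rule is violated.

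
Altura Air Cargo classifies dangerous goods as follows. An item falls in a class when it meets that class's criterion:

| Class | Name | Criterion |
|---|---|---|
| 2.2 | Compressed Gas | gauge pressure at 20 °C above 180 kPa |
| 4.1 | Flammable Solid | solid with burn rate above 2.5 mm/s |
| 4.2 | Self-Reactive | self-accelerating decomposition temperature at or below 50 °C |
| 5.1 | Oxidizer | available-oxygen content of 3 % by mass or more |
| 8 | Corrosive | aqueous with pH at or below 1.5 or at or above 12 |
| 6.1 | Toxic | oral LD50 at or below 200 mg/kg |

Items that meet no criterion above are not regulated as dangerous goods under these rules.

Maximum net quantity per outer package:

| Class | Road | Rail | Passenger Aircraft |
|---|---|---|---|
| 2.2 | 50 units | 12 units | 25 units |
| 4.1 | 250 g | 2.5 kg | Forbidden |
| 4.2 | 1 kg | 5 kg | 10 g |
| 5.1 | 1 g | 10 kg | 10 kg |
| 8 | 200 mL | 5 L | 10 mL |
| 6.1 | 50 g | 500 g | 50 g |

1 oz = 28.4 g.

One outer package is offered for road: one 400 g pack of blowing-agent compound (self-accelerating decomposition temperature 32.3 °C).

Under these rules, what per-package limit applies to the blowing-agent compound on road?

1 kg

Self-accelerating decomposition temperature 32.3 °C meets the Class 4.2 criterion (Self-Reactive), so the blowing-agent compound is Class 4.2.
The road limit for Class 4.2 is 1 kg.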